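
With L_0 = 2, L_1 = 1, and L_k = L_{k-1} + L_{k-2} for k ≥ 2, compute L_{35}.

Iterating the recurrence up to L_{29} = 1149851 and L_{28} = 710647:
L_{30} = L_{29} + L_{28} = 1149851 + 710647 = 1860498
L_{31} = L_{30} + L_{29} = 1860498 + 1149851 = 3010349
L_{32} = L_{31} + L_{30} = 3010349 + 1860498 = 4870847
L_{33} = L_{32} + L_{31} = 4870847 + 3010349 = 7881196
L_{34} = L_{33} + L_{32} = 7881196 + 4870847 = 12752043
L_{35} = L_{34} + L_{33} = 12752043 + 7881196 = 20633239

20633239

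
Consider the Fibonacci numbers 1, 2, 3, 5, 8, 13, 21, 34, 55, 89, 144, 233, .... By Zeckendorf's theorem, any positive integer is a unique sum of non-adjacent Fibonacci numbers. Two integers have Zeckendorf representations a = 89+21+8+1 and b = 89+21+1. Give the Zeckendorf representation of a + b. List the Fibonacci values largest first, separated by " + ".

The two numbers are 119 and 111, so their sum is 230.
take 144 (≤ 230); 230 − 144 = 86
take 55 (≤ 86); 86 − 55 = 31
take 21 (≤ 31); 31 − 21 = 10
take 8 (≤ 10); 10 − 8 = 2
take 2 (≤ 2); 2 − 2 = 0

144 + 55 + 21 + 8 + 2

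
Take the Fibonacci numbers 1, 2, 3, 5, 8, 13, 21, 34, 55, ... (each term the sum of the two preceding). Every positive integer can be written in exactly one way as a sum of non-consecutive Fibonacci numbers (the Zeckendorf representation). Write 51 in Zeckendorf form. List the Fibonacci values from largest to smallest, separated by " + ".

34 + 13 + 3 + 1

Greedy algorithm:
51: greatest Fibonacci not exceeding it is 34, leaving 17
17: greatest Fibonacci not exceeding it is 13, leaving 4
4: greatest Fibonacci not exceeding it is 3, leaving 1
1: greatest Fibonacci not exceeding it is 1, leaving 0
So 51 = 34 + 13 + 3 + 1, with no two terms consecutive in the sequence.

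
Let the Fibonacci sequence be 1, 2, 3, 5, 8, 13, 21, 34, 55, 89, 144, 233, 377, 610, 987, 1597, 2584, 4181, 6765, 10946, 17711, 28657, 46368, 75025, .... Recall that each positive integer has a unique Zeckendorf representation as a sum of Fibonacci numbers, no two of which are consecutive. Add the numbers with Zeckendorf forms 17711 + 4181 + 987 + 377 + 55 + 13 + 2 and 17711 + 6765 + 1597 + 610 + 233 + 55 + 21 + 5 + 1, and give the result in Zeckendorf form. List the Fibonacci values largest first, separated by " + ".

The two numbers are 23326 and 26998, so their sum is 50324.
Greedily peel off the largest Fibonacci term at each step:
take 46368 (≤ 50324); 50324 − 46368 = 3956
take 2584 (≤ 3956); 3956 − 2584 = 1372
take 987 (≤ 1372); 1372 − 987 = 385
take 377 (≤ 385); 385 − 377 = 8
take 8 (≤ 8); 8 − 8 = 0

46368 + 2584 + 987 + 377 + 8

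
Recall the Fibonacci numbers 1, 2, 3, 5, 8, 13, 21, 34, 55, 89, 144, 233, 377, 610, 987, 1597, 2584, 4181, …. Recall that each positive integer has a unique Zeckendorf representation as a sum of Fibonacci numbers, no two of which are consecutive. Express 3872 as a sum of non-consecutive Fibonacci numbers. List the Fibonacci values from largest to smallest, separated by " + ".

2584 + 987 + 233 + 55 + 13

3872 − 2584 = 1288
1288 − 987 = 301
301 − 233 = 68
68 − 55 = 13
13 − 13 = 0
So 3872 = 2584 + 987 + 233 + 55 + 13, with no two terms consecutive in the sequence.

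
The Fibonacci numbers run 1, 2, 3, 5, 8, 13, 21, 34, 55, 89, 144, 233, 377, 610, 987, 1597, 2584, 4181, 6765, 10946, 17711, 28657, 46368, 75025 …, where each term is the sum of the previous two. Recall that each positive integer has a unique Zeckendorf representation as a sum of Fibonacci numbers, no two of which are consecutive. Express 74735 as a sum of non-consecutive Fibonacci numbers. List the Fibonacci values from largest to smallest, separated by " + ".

46368 + 17711 + 6765 + 2584 + 987 + 233 + 55 + 21 + 8 + 3

74735 − 46368 = 28367
28367 − 17711 = 10656
10656 − 6765 = 3891
3891 − 2584 = 1307
1307 − 987 = 320
320 − 233 = 87
87 − 55 = 32
32 − 21 = 11
11 − 8 = 3
3 − 3 = 0
So 74735 = 46368 + 17711 + 6765 + 2584 + 987 + 233 + 55 + 21 + 8 + 3, with no two terms consecutive in the sequence.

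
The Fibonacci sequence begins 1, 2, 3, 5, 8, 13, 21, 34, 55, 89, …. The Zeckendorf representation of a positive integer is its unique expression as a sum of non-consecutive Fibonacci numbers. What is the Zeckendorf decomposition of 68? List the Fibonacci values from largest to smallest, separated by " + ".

Greedily peel off the largest Fibonacci term at each step:
68: greatest Fibonacci not exceeding it is 55, leaving 13
13: greatest Fibonacci not exceeding it is 13, leaving 0
So 68 = 55 + 13, with no two terms consecutive in the sequence.

55 + 13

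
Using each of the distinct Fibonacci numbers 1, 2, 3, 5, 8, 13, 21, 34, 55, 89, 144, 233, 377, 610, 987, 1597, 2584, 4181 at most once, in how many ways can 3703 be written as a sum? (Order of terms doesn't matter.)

30

3703 = 2584+987+89+34+8+1 = 2584+987+89+34+5+3+1 = 2584+987+89+21+13+8+1 = … (27 more), for 30 in all.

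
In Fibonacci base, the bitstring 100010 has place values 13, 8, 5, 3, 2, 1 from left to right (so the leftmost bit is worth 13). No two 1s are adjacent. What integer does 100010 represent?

Summing the place values of the 1 bits: 13 + 2 = 15.

15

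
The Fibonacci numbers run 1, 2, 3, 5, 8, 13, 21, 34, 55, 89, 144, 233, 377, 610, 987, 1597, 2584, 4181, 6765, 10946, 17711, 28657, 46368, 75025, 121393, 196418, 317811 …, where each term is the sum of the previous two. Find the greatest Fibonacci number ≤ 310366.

196418 ≤ 310366 < 317811, so the largest Fibonacci number not exceeding 310366 is 196418.

196418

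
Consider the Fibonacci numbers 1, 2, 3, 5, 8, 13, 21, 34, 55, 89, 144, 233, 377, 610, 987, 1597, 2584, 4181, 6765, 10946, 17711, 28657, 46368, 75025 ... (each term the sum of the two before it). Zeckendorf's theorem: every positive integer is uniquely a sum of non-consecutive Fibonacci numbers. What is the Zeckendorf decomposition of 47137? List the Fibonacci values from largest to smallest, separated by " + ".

Greedily peel off the largest Fibonacci term at each step:
47137 − 46368 = 769
769 − 610 = 159
159 − 144 = 15
15 − 13 = 2
2 − 2 = 0
So 47137 = 46368 + 610 + 144 + 13 + 2, with no two terms consecutive in the sequence.

46368 + 610 + 144 + 13 + 2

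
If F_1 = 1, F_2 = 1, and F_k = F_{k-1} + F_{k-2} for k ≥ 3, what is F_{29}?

514229

Iterating the recurrence up to F_{25} = 75025 and F_{24} = 46368:
F_{26} = F_{25} + F_{24} = 75025 + 46368 = 121393
F_{27} = F_{26} + F_{25} = 121393 + 75025 = 196418
F_{28} = F_{27} + F_{26} = 196418 + 121393 = 317811
F_{29} = F_{28} + F_{27} = 317811 + 196418 = 514229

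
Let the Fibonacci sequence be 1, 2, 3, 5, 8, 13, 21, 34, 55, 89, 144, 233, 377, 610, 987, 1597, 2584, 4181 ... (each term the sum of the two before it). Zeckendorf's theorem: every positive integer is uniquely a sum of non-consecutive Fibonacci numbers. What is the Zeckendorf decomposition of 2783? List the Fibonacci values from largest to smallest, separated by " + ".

Greedy algorithm:
largest Fibonacci ≤ 2783 is 2584; 2783 − 2584 = 199
largest Fibonacci ≤ 199 is 144; 199 − 144 = 55
largest Fibonacci ≤ 55 is 55; 55 − 55 = 0
So 2783 = 2584 + 144 + 55, with no two terms consecutive in the sequence.

2584 + 144 + 55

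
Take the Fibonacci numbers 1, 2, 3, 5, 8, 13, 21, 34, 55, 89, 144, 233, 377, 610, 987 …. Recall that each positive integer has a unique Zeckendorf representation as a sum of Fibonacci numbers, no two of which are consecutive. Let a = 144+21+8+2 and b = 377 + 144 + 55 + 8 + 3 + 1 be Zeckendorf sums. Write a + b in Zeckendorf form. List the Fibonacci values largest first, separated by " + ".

610 + 144 + 8 + 1

The two numbers are 175 and 588, so their sum is 763.
610 ≤ 763 < 987, so take 610; remainder 153
144 ≤ 153 < 233, so take 144; remainder 9
8 ≤ 9 < 13, so take 8; remainder 1
1 ≤ 1 < 2, so take 1; remainder 0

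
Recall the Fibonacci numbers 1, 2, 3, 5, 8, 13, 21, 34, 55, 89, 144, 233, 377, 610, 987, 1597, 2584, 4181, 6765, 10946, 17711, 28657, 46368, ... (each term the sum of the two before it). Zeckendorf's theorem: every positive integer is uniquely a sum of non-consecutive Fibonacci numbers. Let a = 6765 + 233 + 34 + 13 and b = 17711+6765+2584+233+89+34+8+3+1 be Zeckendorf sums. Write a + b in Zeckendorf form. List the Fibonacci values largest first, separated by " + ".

The two numbers are 7045 and 27428, so their sum is 34473.
subtract 28657 from 34473: 5816 remains
subtract 4181 from 5816: 1635 remains
subtract 1597 from 1635: 38 remains
subtract 34 from 38: 4 remains
subtract 3 from 4: 1 remains
subtract 1 from 1: 0 remains

28657 + 4181 + 1597 + 34 + 3 + 1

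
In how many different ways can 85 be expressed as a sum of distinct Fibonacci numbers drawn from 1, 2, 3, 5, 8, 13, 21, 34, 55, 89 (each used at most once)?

4

Starting from the Zeckendorf form and repeatedly splitting a term F_k into F_{k−1} + F_{k−2} (when neither is already used) reaches every representation.
85 = 55+21+8+1 = 55+21+5+3+1 = 55+13+8+5+3+1 = 34+21+13+8+5+3+1 — 4 representations.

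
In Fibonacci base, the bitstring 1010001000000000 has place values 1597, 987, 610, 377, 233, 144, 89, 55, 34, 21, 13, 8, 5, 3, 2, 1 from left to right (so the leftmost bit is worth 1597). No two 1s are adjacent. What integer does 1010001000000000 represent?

Summing the place values of the 1 bits: 1597 + 610 + 89 = 2296.

2296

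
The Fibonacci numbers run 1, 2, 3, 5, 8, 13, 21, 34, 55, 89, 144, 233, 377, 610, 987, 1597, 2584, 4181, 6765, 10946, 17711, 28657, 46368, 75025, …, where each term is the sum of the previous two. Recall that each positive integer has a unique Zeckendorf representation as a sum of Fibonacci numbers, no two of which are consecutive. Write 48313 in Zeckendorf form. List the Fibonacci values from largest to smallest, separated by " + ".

subtract 46368 from 48313: 1945 remains
subtract 1597 from 1945: 348 remains
subtract 233 from 348: 115 remains
subtract 89 from 115: 26 remains
subtract 21 from 26: 5 remains
subtract 5 from 5: 0 remains
So 48313 = 46368 + 1597 + 233 + 89 + 21 + 5, with no two terms consecutive in the sequence.

46368 + 1597 + 233 + 89 + 21 + 5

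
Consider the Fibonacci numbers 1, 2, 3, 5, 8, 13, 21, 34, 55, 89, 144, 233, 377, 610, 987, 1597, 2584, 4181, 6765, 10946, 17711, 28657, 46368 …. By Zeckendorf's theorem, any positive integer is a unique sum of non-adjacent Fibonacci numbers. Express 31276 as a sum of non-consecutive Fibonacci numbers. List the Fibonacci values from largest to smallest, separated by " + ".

28657 + 2584 + 34 + 1

Greedily peel off the largest Fibonacci term at each step:
28657 ≤ 31276 < 46368, so take 28657; remainder 2619
2584 ≤ 2619 < 4181, so take 2584; remainder 35
34 ≤ 35 < 55, so take 34; remainder 1
1 ≤ 1 < 2, so take 1; remainder 0
So 31276 = 28657 + 2584 + 34 + 1, with no two terms consecutive in the sequence.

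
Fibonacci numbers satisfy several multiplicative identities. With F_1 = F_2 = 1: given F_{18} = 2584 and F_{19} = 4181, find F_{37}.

By F_{2k+1} = F_k² + F_{k+1}²: F_{37} = 2584² + 4181² = 6677056 + 17480761 = 24157817.

24157817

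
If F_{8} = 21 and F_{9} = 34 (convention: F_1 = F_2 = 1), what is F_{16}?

By the doubling identity F_{2k} = F_k(2F_{k+1} − F_k): F_{16} = 21·(2·34 − 21) = 21·47 = 987.

987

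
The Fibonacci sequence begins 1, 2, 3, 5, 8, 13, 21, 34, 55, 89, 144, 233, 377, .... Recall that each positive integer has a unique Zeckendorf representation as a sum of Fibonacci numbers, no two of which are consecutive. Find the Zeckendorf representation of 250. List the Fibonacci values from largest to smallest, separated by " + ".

233 + 13 + 3 + 1

subtract 233 from 250: 17 remains
subtract 13 from 17: 4 remains
subtract 3 from 4: 1 remains
subtract 1 from 1: 0 remains
So 250 = 233 + 13 + 3 + 1, with no two terms consecutive in the sequence.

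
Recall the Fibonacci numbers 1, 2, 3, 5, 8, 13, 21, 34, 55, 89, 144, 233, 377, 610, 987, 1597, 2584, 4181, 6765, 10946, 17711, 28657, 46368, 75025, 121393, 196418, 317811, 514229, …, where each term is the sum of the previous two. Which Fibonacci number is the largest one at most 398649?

317811 ≤ 398649 < 514229, so the largest Fibonacci number not exceeding 398649 is 317811.

317811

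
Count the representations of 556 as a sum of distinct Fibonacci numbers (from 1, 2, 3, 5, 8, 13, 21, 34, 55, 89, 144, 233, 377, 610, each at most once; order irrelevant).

Starting from the Zeckendorf form and repeatedly splitting a term F_k into F_{k−1} + F_{k−2} (when neither is already used) reaches every representation.
556 = 377+144+34+1 = 377+144+21+13+1 = 377+89+55+34+1 = 377+144+21+8+5+1 = 377+89+55+21+13+1 = … (7 more), for 12 in all.

12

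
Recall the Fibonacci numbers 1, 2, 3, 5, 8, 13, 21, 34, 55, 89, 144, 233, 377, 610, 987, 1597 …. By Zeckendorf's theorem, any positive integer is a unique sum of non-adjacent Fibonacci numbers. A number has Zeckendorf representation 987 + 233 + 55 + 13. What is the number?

987 + 233 + 55 + 13 = 1288.

1288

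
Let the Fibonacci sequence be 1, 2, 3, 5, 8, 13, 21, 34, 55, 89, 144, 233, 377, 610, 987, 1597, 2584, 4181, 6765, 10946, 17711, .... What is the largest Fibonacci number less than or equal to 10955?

10946

10946 ≤ 10955 < 17711, so the largest Fibonacci number not exceeding 10955 is 10946.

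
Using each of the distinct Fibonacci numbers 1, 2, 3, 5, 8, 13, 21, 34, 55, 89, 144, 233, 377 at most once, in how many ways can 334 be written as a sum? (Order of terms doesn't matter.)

334 = 233+89+8+3+1 = 233+55+34+8+3+1 = 233+55+21+13+8+3+1 = 144+89+55+34+8+3+1 = … (1 more), for 5 in all.

5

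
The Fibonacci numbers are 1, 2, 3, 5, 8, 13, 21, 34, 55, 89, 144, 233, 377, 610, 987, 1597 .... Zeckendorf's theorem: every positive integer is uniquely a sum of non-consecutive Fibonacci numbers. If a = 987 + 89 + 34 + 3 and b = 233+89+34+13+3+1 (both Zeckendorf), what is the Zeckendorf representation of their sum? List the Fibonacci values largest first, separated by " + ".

The two numbers are 1113 and 373, so their sum is 1486.
largest Fibonacci ≤ 1486 is 987; 1486 − 987 = 499
largest Fibonacci ≤ 499 is 377; 499 − 377 = 122
largest Fibonacci ≤ 122 is 89; 122 − 89 = 33
largest Fibonacci ≤ 33 is 21; 33 − 21 = 12
largest Fibonacci ≤ 12 is 8; 12 − 8 = 4
largest Fibonacci ≤ 4 is 3; 4 − 3 = 1
largest Fibonacci ≤ 1 is 1; 1 − 1 = 0

987 + 377 + 89 + 21 + 8 + 3 + 1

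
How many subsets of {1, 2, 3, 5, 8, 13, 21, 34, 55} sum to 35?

Each representation comes from the Zeckendorf form by replacing some F_k with F_{k−1} + F_{k−2} where possible.
35 = 34+1 = 21+13+1 = 21+8+5+1 = 21+8+3+2+1 — 4 representations.

4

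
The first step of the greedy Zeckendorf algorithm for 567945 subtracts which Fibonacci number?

514229

514229 ≤ 567945 < 832040, so the largest Fibonacci number not exceeding 567945 is 514229.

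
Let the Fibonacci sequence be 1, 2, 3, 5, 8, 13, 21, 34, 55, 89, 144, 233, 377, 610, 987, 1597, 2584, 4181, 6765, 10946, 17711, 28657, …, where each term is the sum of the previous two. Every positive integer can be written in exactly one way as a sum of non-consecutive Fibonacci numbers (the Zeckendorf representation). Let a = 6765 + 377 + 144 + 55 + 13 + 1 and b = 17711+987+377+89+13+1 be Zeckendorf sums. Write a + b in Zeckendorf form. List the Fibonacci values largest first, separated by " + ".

The two numbers are 7355 and 19178, so their sum is 26533.
Greedy algorithm:
17711 ≤ 26533 < 28657, so take 17711; remainder 8822
6765 ≤ 8822 < 10946, so take 6765; remainder 2057
1597 ≤ 2057 < 2584, so take 1597; remainder 460
377 ≤ 460 < 610, so take 377; remainder 83
55 ≤ 83 < 89, so take 55; remainder 28
21 ≤ 28 < 34, so take 21; remainder 7
5 ≤ 7 < 8, so take 5; remainder 2
2 ≤ 2 < 3, so take 2; remainder 0

17711 + 6765 + 1597 + 377 + 55 + 21 + 5 + 2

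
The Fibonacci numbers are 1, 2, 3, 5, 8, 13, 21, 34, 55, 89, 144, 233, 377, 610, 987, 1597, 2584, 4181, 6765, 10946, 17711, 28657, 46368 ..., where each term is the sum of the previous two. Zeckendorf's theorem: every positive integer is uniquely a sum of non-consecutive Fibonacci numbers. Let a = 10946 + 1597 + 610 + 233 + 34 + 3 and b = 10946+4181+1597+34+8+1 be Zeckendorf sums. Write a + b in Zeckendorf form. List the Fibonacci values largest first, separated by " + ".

The two numbers are 13423 and 16767, so their sum is 30190.
Greedy algorithm:
28657 ≤ 30190 < 46368, so take 28657; remainder 1533
987 ≤ 1533 < 1597, so take 987; remainder 546
377 ≤ 546 < 610, so take 377; remainder 169
144 ≤ 169 < 233, so take 144; remainder 25
21 ≤ 25 < 34, so take 21; remainder 4
3 ≤ 4 < 5, so take 3; remainder 1
1 ≤ 1 < 2, so take 1; remainder 0

28657 + 987 + 377 + 144 + 21 + 3 + 1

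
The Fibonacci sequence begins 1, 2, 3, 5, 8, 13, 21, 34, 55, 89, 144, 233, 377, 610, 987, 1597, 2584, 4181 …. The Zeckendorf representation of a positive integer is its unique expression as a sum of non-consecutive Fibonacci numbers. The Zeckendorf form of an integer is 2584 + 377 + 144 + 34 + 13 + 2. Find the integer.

3154

2584 + 377 + 144 + 34 + 13 + 2 = 3154.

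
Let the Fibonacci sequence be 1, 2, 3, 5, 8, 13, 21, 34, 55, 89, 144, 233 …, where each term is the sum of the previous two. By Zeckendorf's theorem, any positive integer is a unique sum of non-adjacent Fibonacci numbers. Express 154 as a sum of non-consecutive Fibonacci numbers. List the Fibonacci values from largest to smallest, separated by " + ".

144 + 8 + 2

Greedy algorithm:
154: greatest Fibonacci not exceeding it is 144, leaving 10
10: greatest Fibonacci not exceeding it is 8, leaving 2
2: greatest Fibonacci not exceeding it is 2, leaving 0
So 154 = 144 + 8 + 2, with no two terms consecutive in the sequence.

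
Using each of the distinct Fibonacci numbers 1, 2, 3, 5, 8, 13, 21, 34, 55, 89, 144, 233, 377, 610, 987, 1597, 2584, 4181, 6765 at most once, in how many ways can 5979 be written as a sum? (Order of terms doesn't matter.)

35

Each representation comes from the Zeckendorf form by replacing some F_k with F_{k−1} + F_{k−2} where possible.
5979 = 4181+1597+144+55+2 = 4181+1597+144+34+21+2 = 4181+987+610+144+55+2 = … (32 more), for 35 in all.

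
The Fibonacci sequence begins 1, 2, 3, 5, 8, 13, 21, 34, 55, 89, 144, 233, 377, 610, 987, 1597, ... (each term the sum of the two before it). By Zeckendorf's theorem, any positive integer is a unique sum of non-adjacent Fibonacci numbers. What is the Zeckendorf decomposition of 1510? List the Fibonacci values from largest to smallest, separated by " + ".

987 + 377 + 144 + 2

Greedy algorithm:
987 ≤ 1510 < 1597, so take 987; remainder 523
377 ≤ 523 < 610, so take 377; remainder 146
144 ≤ 146 < 233, so take 144; remainder 2
2 ≤ 2 < 3, so take 2; remainder 0
So 1510 = 987 + 377 + 144 + 2, with no two terms consecutive in the sequence.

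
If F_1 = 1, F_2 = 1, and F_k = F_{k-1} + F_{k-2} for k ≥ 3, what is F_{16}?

987

Iterating the recurrence up to F_{8} = 21 and F_{7} = 13:
F_{9} = F_{8} + F_{7} = 21 + 13 = 34
F_{10} = F_{9} + F_{8} = 34 + 21 = 55
F_{11} = F_{10} + F_{9} = 55 + 34 = 89
F_{12} = F_{11} + F_{10} = 89 + 55 = 144
F_{13} = F_{12} + F_{11} = 144 + 89 = 233
F_{14} = F_{13} + F_{12} = 233 + 144 = 377
F_{15} = F_{14} + F_{13} = 377 + 233 = 610
F_{16} = F_{15} + F_{14} = 610 + 377 = 987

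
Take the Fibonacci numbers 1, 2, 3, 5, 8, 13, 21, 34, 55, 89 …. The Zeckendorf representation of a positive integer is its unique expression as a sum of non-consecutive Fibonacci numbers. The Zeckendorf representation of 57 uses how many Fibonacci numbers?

Greedy algorithm:
largest Fibonacci ≤ 57 is 55; 57 − 55 = 2
largest Fibonacci ≤ 2 is 2; 2 − 2 = 0
57 = 55 + 2, which has 2 terms.

2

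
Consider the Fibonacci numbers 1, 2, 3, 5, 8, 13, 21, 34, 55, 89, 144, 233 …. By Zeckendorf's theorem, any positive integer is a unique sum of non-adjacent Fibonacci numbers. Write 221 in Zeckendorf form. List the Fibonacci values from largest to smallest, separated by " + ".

144 + 55 + 21 + 1

221: greatest Fibonacci not exceeding it is 144, leaving 77
77: greatest Fibonacci not exceeding it is 55, leaving 22
22: greatest Fibonacci not exceeding it is 21, leaving 1
1: greatest Fibonacci not exceeding it is 1, leaving 0
So 221 = 144 + 55 + 21 + 1, with no two terms consecutive in the sequence.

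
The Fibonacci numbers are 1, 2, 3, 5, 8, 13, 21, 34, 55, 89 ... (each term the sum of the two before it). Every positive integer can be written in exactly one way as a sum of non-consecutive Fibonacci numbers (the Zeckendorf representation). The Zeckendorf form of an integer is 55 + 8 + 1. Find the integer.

64

55 + 8 + 1 = 64.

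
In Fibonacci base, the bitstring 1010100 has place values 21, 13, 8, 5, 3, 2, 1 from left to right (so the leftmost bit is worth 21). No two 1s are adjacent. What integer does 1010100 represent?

Summing the place values of the 1 bits: 21 + 8 + 3 = 32.

32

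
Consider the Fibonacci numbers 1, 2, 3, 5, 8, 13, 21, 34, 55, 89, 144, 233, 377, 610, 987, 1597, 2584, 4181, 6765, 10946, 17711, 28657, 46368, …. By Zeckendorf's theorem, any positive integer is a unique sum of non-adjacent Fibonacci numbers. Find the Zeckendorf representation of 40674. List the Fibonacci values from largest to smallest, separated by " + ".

Greedily peel off the largest Fibonacci term at each step:
subtract 28657 from 40674: 12017 remains
subtract 10946 from 12017: 1071 remains
subtract 987 from 1071: 84 remains
subtract 55 from 84: 29 remains
subtract 21 from 29: 8 remains
subtract 8 from 8: 0 remains
So 40674 = 28657 + 10946 + 987 + 55 + 21 + 8, with no two terms consecutive in the sequence.

28657 + 10946 + 987 + 55 + 21 + 8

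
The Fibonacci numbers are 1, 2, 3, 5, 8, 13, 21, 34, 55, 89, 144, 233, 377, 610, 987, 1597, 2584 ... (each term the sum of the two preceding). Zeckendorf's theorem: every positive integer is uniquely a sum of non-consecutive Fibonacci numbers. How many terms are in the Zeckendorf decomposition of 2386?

Greedily peel off the largest Fibonacci term at each step:
2386 − 1597 = 789
789 − 610 = 179
179 − 144 = 35
35 − 34 = 1
1 − 1 = 0
2386 = 1597 + 610 + 144 + 34 + 1, which has 5 terms.

5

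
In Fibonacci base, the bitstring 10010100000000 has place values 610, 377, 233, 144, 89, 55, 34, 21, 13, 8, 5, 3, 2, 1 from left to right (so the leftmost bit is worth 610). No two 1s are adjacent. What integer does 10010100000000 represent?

809

Summing the place values of the 1 bits: 610 + 144 + 55 = 809.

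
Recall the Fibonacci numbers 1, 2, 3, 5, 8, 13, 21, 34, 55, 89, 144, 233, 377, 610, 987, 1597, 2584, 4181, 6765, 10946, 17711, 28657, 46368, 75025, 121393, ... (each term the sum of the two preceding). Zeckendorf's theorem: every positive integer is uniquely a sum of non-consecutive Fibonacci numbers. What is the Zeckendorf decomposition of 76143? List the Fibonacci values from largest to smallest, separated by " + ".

75025 + 987 + 89 + 34 + 8

76143 − 75025 = 1118
1118 − 987 = 131
131 − 89 = 42
42 − 34 = 8
8 − 8 = 0
So 76143 = 75025 + 987 + 89 + 34 + 8, with no two terms consecutive in the sequence.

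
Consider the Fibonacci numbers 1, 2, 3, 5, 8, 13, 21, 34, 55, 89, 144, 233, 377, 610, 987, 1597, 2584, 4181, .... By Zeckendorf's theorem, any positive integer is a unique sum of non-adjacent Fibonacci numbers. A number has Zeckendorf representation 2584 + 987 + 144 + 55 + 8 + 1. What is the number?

2584 + 987 + 144 + 55 + 8 + 1 = 3779.

3779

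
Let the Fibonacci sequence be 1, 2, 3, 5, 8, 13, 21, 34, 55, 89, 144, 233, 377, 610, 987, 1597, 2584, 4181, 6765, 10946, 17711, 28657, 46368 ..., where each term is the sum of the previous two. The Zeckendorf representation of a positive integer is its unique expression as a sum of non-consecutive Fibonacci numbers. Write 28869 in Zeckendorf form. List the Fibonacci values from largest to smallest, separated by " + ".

28657 + 144 + 55 + 13

28657 ≤ 28869 < 46368, so take 28657; remainder 212
144 ≤ 212 < 233, so take 144; remainder 68
55 ≤ 68 < 89, so take 55; remainder 13
13 ≤ 13 < 21, so take 13; remainder 0
So 28869 = 28657 + 144 + 55 + 13, with no two terms consecutive in the sequence.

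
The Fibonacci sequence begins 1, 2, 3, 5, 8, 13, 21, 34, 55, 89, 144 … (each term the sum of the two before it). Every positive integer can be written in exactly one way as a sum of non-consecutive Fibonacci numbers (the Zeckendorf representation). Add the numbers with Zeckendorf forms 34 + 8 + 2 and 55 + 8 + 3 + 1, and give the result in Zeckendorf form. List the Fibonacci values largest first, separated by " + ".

The two numbers are 44 and 67, so their sum is 111.
Greedy algorithm:
largest Fibonacci ≤ 111 is 89; 111 − 89 = 22
largest Fibonacci ≤ 22 is 21; 22 − 21 = 1
largest Fibonacci ≤ 1 is 1; 1 − 1 = 0

89 + 21 + 1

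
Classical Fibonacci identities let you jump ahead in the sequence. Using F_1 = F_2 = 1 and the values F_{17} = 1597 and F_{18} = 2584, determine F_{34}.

By the doubling identity F_{2k} = F_k(2F_{k+1} − F_k): F_{34} = 1597·(2·2584 − 1597) = 1597·3571 = 5702887.

5702887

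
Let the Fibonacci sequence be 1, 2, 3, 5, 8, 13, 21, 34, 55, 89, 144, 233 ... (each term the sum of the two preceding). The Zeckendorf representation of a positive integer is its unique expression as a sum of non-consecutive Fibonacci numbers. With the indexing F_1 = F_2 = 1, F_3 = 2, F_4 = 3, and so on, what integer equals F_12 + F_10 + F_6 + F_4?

F_12 + F_10 + F_6 + F_4 = 144 + 55 + 8 + 3 = 210.

210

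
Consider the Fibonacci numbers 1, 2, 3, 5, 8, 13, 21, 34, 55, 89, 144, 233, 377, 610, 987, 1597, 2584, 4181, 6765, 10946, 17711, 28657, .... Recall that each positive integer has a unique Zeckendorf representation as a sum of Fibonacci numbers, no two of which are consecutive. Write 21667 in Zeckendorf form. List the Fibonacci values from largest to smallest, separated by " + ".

subtract 17711 from 21667: 3956 remains
subtract 2584 from 3956: 1372 remains
subtract 987 from 1372: 385 remains
subtract 377 from 385: 8 remains
subtract 8 from 8: 0 remains
So 21667 = 17711 + 2584 + 987 + 377 + 8, with no two terms consecutive in the sequence.

17711 + 2584 + 987 + 377 + 8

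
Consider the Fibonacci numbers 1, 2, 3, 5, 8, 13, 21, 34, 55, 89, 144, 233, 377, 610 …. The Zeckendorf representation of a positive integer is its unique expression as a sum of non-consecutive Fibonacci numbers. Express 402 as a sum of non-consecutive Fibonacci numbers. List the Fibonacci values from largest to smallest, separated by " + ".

subtract 377 from 402: 25 remains
subtract 21 from 25: 4 remains
subtract 3 from 4: 1 remains
subtract 1 from 1: 0 remains
So 402 = 377 + 21 + 3 + 1, with no two terms consecutive in the sequence.

377 + 21 + 3 + 1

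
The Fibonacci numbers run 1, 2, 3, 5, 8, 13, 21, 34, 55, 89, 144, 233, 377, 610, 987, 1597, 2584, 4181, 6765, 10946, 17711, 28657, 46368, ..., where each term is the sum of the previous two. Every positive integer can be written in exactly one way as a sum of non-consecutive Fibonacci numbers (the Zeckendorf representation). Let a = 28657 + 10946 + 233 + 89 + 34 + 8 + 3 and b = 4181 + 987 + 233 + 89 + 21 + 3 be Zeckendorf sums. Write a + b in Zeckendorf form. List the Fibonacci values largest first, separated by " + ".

28657 + 10946 + 4181 + 1597 + 89 + 13 + 1

The two numbers are 39970 and 5514, so their sum is 45484.
take 28657 (≤ 45484); 45484 − 28657 = 16827
take 10946 (≤ 16827); 16827 − 10946 = 5881
take 4181 (≤ 5881); 5881 − 4181 = 1700
take 1597 (≤ 1700); 1700 − 1597 = 103
take 89 (≤ 103); 103 − 89 = 14
take 13 (≤ 14); 14 − 13 = 1
take 1 (≤ 1); 1 − 1 = 0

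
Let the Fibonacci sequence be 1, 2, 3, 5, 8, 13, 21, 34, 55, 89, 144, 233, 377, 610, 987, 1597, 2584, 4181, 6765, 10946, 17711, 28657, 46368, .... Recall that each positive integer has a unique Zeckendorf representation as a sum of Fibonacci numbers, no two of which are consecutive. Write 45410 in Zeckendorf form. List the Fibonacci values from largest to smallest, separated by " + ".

28657 + 10946 + 4181 + 1597 + 21 + 8

subtract 28657 from 45410: 16753 remains
subtract 10946 from 16753: 5807 remains
subtract 4181 from 5807: 1626 remains
subtract 1597 from 1626: 29 remains
subtract 21 from 29: 8 remains
subtract 8 from 8: 0 remains
So 45410 = 28657 + 10946 + 4181 + 1597 + 21 + 8, with no two terms consecutive in the sequence.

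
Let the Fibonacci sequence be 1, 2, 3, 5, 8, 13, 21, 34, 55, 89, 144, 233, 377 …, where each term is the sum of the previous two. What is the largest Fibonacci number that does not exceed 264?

233

233 ≤ 264 < 377, so the largest Fibonacci number not exceeding 264 is 233.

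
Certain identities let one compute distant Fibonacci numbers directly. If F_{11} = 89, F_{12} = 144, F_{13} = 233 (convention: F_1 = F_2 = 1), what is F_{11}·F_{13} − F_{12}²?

1

89·233 − 144² = 20737 − 20736 = 1. (Cassini's identity: F_{k−1}F_{k+1} − F_k² = (−1)^k.)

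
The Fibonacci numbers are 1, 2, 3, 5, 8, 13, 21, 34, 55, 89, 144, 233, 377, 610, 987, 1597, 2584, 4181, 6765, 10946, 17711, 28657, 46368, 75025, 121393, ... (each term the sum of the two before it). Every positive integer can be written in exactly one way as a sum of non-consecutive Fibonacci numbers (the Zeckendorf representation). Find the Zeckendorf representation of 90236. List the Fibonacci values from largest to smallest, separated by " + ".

75025 + 10946 + 4181 + 55 + 21 + 8

90236: greatest Fibonacci not exceeding it is 75025, leaving 15211
15211: greatest Fibonacci not exceeding it is 10946, leaving 4265
4265: greatest Fibonacci not exceeding it is 4181, leaving 84
84: greatest Fibonacci not exceeding it is 55, leaving 29
29: greatest Fibonacci not exceeding it is 21, leaving 8
8: greatest Fibonacci not exceeding it is 8, leaving 0
So 90236 = 75025 + 10946 + 4181 + 55 + 21 + 8, with no two terms consecutive in the sequence.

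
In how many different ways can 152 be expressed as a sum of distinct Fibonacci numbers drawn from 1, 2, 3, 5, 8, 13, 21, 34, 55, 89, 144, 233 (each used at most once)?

11

Starting from the Zeckendorf form and repeatedly splitting a term F_k into F_{k−1} + F_{k−2} (when neither is already used) reaches every representation.
152 = 144+8 = 144+5+3 = 89+55+8 = 144+5+2+1 = 89+55+5+3 = … (6 more), for 11 in all.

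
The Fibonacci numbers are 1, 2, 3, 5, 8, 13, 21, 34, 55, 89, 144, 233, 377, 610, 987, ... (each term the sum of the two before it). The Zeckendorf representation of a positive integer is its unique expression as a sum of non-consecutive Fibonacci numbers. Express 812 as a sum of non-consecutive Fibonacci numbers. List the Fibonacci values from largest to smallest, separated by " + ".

812: greatest Fibonacci not exceeding it is 610, leaving 202
202: greatest Fibonacci not exceeding it is 144, leaving 58
58: greatest Fibonacci not exceeding it is 55, leaving 3
3: greatest Fibonacci not exceeding it is 3, leaving 0
So 812 = 610 + 144 + 55 + 3, with no two terms consecutive in the sequence.

610 + 144 + 55 + 3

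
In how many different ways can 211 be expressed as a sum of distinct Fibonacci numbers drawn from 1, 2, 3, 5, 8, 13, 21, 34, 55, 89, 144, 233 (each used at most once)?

3

Each representation comes from the Zeckendorf form by replacing some F_k with F_{k−1} + F_{k−2} where possible.
211 = 144+55+8+3+1 = 144+34+21+8+3+1 = 89+55+34+21+8+3+1 — 3 representations.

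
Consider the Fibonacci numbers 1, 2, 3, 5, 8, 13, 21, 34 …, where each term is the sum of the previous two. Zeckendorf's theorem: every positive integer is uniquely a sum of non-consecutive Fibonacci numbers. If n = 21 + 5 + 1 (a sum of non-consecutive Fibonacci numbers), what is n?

27

21 + 5 + 1 = 27.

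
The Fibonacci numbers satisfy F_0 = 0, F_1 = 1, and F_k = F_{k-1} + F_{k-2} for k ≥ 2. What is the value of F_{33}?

Iterating the recurrence up to F_{25} = 75025 and F_{24} = 46368:
F_{26} = F_{25} + F_{24} = 75025 + 46368 = 121393
F_{27} = F_{26} + F_{25} = 121393 + 75025 = 196418
F_{28} = F_{27} + F_{26} = 196418 + 121393 = 317811
F_{29} = F_{28} + F_{27} = 317811 + 196418 = 514229
F_{30} = F_{29} + F_{28} = 514229 + 317811 = 832040
F_{31} = F_{30} + F_{29} = 832040 + 514229 = 1346269
F_{32} = F_{31} + F_{30} = 1346269 + 832040 = 2178309
F_{33} = F_{32} + F_{31} = 2178309 + 1346269 = 3524578

3524578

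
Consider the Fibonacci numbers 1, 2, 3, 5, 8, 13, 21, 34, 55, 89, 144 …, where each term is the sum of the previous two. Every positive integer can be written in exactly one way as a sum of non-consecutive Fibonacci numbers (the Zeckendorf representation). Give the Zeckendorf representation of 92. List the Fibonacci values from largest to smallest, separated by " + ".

Greedy algorithm:
subtract 89 from 92: 3 remains
subtract 3 from 3: 0 remains
So 92 = 89 + 3, with no two terms consecutive in the sequence.

89 + 3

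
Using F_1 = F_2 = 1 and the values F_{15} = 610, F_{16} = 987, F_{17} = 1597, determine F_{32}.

By the addition formula F_{m+n} = F_m F_{n+1} + F_{m−1} F_n with m=16, n=16: F_{32} = 987·1597 + 610·987 = 1576239 + 602070 = 2178309.

2178309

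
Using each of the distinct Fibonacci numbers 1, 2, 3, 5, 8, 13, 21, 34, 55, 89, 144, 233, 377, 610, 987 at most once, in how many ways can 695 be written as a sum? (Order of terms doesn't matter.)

695 = 610+55+21+8+1 = 610+55+21+5+3+1 = 377+233+55+21+8+1 = … (9 more), for 12 in all.

12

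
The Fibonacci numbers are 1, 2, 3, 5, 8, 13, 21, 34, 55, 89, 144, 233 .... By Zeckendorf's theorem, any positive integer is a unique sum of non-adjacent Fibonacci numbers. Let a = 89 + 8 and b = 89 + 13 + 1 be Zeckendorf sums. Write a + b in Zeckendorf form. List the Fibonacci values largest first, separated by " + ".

144 + 55 + 1

The two numbers are 97 and 103, so their sum is 200.
Repeatedly subtract the largest Fibonacci number that fits:
largest Fibonacci ≤ 200 is 144; 200 − 144 = 56
largest Fibonacci ≤ 56 is 55; 56 − 55 = 1
largest Fibonacci ≤ 1 is 1; 1 − 1 = 0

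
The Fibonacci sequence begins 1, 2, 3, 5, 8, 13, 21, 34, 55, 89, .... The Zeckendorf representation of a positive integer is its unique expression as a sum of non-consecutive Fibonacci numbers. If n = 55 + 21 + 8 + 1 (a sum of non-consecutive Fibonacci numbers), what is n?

55 + 21 + 8 + 1 = 85.

85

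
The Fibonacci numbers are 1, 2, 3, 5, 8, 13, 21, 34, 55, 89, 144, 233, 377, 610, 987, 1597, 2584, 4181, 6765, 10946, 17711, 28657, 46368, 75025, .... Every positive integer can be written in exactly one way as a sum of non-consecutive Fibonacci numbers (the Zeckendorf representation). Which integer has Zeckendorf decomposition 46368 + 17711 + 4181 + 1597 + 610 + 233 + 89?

46368 + 17711 + 4181 + 1597 + 610 + 233 + 89 = 70789.

70789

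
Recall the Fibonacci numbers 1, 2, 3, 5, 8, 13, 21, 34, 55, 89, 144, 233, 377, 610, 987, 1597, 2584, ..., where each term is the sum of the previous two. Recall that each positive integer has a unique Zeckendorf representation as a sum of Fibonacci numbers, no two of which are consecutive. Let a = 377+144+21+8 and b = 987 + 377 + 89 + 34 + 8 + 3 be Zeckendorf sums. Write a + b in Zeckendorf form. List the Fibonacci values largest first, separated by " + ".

1597 + 377 + 55 + 13 + 5 + 1

The two numbers are 550 and 1498, so their sum is 2048.
subtract 1597 from 2048: 451 remains
subtract 377 from 451: 74 remains
subtract 55 from 74: 19 remains
subtract 13 from 19: 6 remains
subtract 5 from 6: 1 remains
subtract 1 from 1: 0 remains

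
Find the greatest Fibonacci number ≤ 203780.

196418 ≤ 203780 < 317811, so the largest Fibonacci number not exceeding 203780 is 196418.

196418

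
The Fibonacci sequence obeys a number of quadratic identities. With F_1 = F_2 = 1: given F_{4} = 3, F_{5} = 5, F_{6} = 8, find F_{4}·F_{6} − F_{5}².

-1

3·8 − 5² = 24 − 25 = -1. (Cassini's identity: F_{k−1}F_{k+1} − F_k² = (−1)^k.)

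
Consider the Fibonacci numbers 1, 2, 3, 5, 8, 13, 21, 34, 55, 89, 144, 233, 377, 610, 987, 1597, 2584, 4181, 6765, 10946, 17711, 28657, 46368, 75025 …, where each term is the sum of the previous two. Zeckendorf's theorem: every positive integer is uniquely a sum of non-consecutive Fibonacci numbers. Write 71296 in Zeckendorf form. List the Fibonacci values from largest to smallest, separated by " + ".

46368 + 17711 + 6765 + 377 + 55 + 13 + 5 + 2

largest Fibonacci ≤ 71296 is 46368; 71296 − 46368 = 24928
largest Fibonacci ≤ 24928 is 17711; 24928 − 17711 = 7217
largest Fibonacci ≤ 7217 is 6765; 7217 − 6765 = 452
largest Fibonacci ≤ 452 is 377; 452 − 377 = 75
largest Fibonacci ≤ 75 is 55; 75 − 55 = 20
largest Fibonacci ≤ 20 is 13; 20 − 13 = 7
largest Fibonacci ≤ 7 is 5; 7 − 5 = 2
largest Fibonacci ≤ 2 is 2; 2 − 2 = 0
So 71296 = 46368 + 17711 + 6765 + 377 + 55 + 13 + 5 + 2, with no two terms consecutive in the sequence.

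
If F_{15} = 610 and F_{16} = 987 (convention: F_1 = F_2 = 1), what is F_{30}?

832040

By the doubling identity F_{2k} = F_k(2F_{k+1} − F_k): F_{30} = 610·(2·987 − 610) = 610·1364 = 832040.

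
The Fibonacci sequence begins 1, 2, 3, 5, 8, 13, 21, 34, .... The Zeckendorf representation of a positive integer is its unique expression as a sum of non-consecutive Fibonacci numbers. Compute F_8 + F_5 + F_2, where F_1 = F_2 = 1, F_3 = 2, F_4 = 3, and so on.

F_8 + F_5 + F_2 = 21 + 5 + 1 = 27.

27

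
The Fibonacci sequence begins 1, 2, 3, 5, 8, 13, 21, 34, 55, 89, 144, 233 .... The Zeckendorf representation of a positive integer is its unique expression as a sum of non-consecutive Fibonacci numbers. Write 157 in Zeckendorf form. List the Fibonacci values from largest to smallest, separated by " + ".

subtract 144 from 157: 13 remains
subtract 13 from 13: 0 remains
So 157 = 144 + 13, with no two terms consecutive in the sequence.

144 + 13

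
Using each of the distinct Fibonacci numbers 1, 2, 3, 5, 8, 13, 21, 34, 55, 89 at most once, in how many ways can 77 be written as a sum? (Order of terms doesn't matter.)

5

Each representation comes from the Zeckendorf form by replacing some F_k with F_{k−1} + F_{k−2} where possible.
77 = 55+21+1 = 55+13+8+1 = 55+13+5+3+1 = 34+21+13+8+1 = … (1 more), for 5 in all.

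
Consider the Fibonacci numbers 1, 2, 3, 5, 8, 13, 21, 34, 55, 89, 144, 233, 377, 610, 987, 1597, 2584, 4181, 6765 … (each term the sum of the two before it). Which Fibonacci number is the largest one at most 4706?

4181 ≤ 4706 < 6765, so the largest Fibonacci number not exceeding 4706 is 4181.

4181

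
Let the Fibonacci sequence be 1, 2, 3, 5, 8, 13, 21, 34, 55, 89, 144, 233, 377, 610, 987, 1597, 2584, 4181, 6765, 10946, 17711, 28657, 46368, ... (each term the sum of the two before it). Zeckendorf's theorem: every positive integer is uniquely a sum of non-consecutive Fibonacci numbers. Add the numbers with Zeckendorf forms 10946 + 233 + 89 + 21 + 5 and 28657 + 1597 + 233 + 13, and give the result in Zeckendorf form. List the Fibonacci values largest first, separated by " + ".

The two numbers are 11294 and 30500, so their sum is 41794.
Greedy algorithm:
41794 − 28657 = 13137
13137 − 10946 = 2191
2191 − 1597 = 594
594 − 377 = 217
217 − 144 = 73
73 − 55 = 18
18 − 13 = 5
5 − 5 = 0

28657 + 10946 + 1597 + 377 + 144 + 55 + 13 + 5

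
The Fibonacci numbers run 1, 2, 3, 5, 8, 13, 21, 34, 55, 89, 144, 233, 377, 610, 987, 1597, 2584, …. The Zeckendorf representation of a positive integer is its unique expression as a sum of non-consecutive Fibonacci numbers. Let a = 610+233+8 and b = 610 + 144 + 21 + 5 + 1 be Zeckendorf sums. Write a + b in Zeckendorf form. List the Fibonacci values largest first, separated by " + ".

The two numbers are 851 and 781, so their sum is 1632.
Greedily peel off the largest Fibonacci term at each step:
take 1597 (≤ 1632); 1632 − 1597 = 35
take 34 (≤ 35); 35 − 34 = 1
take 1 (≤ 1); 1 − 1 = 0

1597 + 34 + 1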